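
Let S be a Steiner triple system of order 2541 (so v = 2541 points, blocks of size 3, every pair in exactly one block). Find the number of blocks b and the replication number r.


An STS(v) is a 2-(v, 3, 1) BIBD: block size k = 3, λ = 1.
Replication: r(k − 1) = λ(v − 1) ⇒ r·2 = 2541 − 1 = 2540 ⇒ r = 1270.
Block count: b = v(v − 1)/6 = 2541·2540/6 = 6454140/6 = 1075690.

r = 1270, b = 1075690.


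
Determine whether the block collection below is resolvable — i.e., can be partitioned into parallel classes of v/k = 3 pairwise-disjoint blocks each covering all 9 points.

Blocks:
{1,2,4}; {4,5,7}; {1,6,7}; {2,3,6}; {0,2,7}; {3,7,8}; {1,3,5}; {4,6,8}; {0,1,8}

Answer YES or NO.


v = 9, block size k = 3, number of blocks = 9.
For resolvability, blocks must partition into parallel classes of size v/k = 3.
Total blocks must therefore be a multiple of 3: 9 = 3·3 + 0 ⇒ divisible ✓.
Consider block {1,2,4}. The only other block(s) in the collection disjoint from it are {3,7,8} — just 1 block(s). Any parallel class containing {1,2,4} would need 2 other blocks each disjoint from it, so no parallel class of size 3 can contain {1,2,4}.
Since every block must belong to some parallel class in a resolution, the collection cannot be partitioned into parallel classes.
Resolvable? NO.

NO


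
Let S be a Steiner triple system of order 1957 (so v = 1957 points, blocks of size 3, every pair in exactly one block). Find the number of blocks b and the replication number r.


An STS(v) is a 2-(v, 3, 1) BIBD: block size k = 3, λ = 1.
Replication: r(k − 1) = λ(v − 1) ⇒ r·2 = 1957 − 1 = 1956 ⇒ r = 978.
Block count: bk = vr ⇒ b·3 = 1957·978 = 1913946 ⇒ b = 637982.

r = 978, b = 637982.


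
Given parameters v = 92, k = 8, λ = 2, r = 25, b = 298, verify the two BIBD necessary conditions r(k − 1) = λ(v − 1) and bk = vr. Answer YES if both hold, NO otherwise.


Condition (i): r(k − 1) = 25·7 = 175; λ(v − 1) = 2·91 = 182. Match? NO.
Condition (ii): bk = 298·8 = 2384; vr = 92·25 = 2300. Match? NO.
Both conditions hold? NO.

NO


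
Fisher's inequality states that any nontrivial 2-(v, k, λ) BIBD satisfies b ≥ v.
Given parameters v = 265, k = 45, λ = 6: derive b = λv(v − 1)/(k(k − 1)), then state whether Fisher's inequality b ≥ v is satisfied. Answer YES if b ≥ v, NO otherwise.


b = λv(v − 1)/(k(k − 1)) = 6·265·264/(45·44) = 419760/1980 = 212.
Compare with v = 265: b < v, so Fisher's inequality fails.

NO


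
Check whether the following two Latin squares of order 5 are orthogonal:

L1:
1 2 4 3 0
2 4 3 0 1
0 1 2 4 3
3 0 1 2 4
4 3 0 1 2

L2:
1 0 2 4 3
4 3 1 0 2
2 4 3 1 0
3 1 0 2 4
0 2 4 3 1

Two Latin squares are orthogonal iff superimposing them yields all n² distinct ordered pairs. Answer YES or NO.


Form the n² = 25 superimposed pairs (L1[i][j], L2[i][j]), row by row (rows and columns indexed from 0):
row 0: (1,1) (2,0) (4,2) (3,4) (0,3)
row 1: (2,4) (4,3) (3,1) (0,0) (1,2)
row 2: (0,2) (1,4) (2,3) (4,1) (3,0)
row 3: (3,3) (0,1) (1,0) (2,2) (4,4)
row 4: (4,0) (3,2) (0,4) (1,3) (2,1)
Orthogonality requires all 25 pairs distinct.
Check by first coordinate: for each symbol s of L1, list the L2 entries in the n cells where L1 = s; they must all differ.
  L1 = 0: L2 entries (in reading order) 3, 0, 2, 1, 4 — all 5 distinct ✓
  L1 = 1: L2 entries (in reading order) 1, 2, 4, 0, 3 — all 5 distinct ✓
  L1 = 2: L2 entries (in reading order) 0, 4, 3, 2, 1 — all 5 distinct ✓
  L1 = 3: L2 entries (in reading order) 4, 1, 0, 3, 2 — all 5 distinct ✓
  L1 = 4: L2 entries (in reading order) 2, 3, 1, 4, 0 — all 5 distinct ✓
Every symbol of L1 meets every symbol of L2 exactly once, so all 25 pairs are distinct (25 of 25).
Conclusion: YES.

YES


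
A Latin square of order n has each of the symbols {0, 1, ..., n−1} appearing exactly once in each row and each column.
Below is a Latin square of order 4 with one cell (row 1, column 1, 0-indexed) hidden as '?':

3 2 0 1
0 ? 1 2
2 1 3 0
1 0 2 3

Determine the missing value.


Row 1 contains symbols [0, 1, 2] — missing [3].
Column 1 contains symbols [0, 1, 2] — missing [3].
The missing symbol must appear in both missing sets; intersection = [3].
Therefore the hidden value is 3.

Missing value = 3.


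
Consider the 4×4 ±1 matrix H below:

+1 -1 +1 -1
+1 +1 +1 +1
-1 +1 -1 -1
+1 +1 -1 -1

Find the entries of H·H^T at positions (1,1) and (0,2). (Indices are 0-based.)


Row 0 of H: [1, -1, 1, -1].
Row 1 of H: [1, 1, 1, 1].
Row 2 of H: [-1, 1, -1, -1].
(H·H^T)[1][1] = Σ_j H[1][j]·H[1][j] = (1)² + (1)² + (1)² + (1)² = 1 + 1 + 1 + 1 = 4.
(H·H^T)[0][2] = Σ_j H[0][j]·H[2][j] = (1)·(-1) + (-1)·(1) + (1)·(-1) + (-1)·(-1) = -1 + -1 + -1 + 1 = -2.
Rows 0 and 2 are not orthogonal (dot product = -2 ≠ 0), so H is not a Hadamard matrix.

(1,1) entry = 4; (0,2) entry = -2.


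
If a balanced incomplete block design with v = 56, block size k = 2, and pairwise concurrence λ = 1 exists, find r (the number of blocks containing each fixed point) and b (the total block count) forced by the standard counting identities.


Any 2-(v, k, λ) BIBD satisfies two necessary conditions:
  (i)  Each point sits in r blocks, and counting incidences through any fixed point gives r(k − 1) = λ(v − 1), so r = λ(v − 1)/(k − 1).
  (ii) Total incidences bk = vr, so b = vr/k.
Step 1: r = λ(v − 1)/(k − 1) = 1·(56 − 1)/(2 − 1) = 1·55/1 = 55/1 = 55.
Step 2: b = vr/k = 56·55/2 = 3080/2 = 1540.
Check integrality: r = 55 ∈ Z ✓, b = 1540 ∈ Z ✓.
(These identities are necessary conditions: they determine r and b for any design with these parameters, but do not by themselves prove that one exists.)

r = 55, b = 1540.


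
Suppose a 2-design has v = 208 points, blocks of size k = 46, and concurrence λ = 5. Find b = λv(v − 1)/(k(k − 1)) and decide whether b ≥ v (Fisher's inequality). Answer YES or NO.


b = λv(v − 1)/(k(k − 1)) = 5·208·207/(46·45) = 215280/2070 = 104.
Compare with v = 208: b < v, so Fisher's inequality fails.

NO


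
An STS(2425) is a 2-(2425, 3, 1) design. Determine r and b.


An STS(v) is a 2-(v, 3, 1) BIBD: block size k = 3, λ = 1.
Replication: r(k − 1) = λ(v − 1) ⇒ r·2 = 2425 − 1 = 2424 ⇒ r = 1212.
Block count: bk = vr ⇒ b·3 = 2425·1212 = 2939100 ⇒ b = 979700.

r = 1212, b = 979700.


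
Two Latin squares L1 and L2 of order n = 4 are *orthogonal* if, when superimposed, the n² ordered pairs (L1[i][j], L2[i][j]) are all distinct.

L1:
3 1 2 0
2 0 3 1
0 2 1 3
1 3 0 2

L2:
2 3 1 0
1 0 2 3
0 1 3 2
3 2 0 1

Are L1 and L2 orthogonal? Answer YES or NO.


Form the n² = 16 superimposed pairs (L1[i][j], L2[i][j]), row by row (rows and columns indexed from 0):
row 0: (3,2) (1,3) (2,1) (0,0)
row 1: (2,1) (0,0) (3,2) (1,3)
row 2: (0,0) (2,1) (1,3) (3,2)
row 3: (1,3) (3,2) (0,0) (2,1)
Orthogonality requires all 16 pairs distinct.
But the pair (2,1) repeats: cell (0,2) has L1 = 2, L2 = 1, and cell (1,0) has L1 = 2, L2 = 1.
A repeated pair means some other pair never occurs (only 4 distinct pairs out of 16), so the squares are not orthogonal.
Conclusion: NO.

NO


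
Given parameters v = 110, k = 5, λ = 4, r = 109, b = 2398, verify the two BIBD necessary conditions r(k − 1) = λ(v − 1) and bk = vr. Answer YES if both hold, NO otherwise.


Condition (i): r(k − 1) = 109·4 = 436; λ(v − 1) = 4·109 = 436. Match? YES.
Condition (ii): bk = 2398·5 = 11990; vr = 110·109 = 11990. Match? YES.
Both conditions hold? YES.

YES


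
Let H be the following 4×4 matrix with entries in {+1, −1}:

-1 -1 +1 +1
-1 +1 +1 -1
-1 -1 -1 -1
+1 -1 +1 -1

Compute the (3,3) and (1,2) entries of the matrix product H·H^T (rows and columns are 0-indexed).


Row 1 of H: [-1, 1, 1, -1].
Row 2 of H: [-1, -1, -1, -1].
Row 3 of H: [1, -1, 1, -1].
(H·H^T)[3][3] = Σ_j H[3][j]·H[3][j] = (1)² + (-1)² + (1)² + (-1)² = 1 + 1 + 1 + 1 = 4.
(H·H^T)[1][2] = Σ_j H[1][j]·H[2][j] = (-1)·(-1) + (1)·(-1) + (1)·(-1) + (-1)·(-1) = 1 + -1 + -1 + 1 = 0.
So rows 1 and 2 are orthogonal; the diagonal entry equals n = 4.

(3,3) entry = 4; (1,2) entry = 0.


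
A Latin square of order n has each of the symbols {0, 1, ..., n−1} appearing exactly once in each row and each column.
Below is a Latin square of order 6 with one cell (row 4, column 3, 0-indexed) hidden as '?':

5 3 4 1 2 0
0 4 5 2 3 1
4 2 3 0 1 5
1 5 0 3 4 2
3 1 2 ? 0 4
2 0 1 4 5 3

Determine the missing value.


Row 4 contains symbols [0, 1, 2, 3, 4] — missing [5].
Column 3 contains symbols [0, 1, 2, 3, 4] — missing [5].
The missing symbol must appear in both missing sets; intersection = [5].
Therefore the hidden value is 5.

Missing value = 5.


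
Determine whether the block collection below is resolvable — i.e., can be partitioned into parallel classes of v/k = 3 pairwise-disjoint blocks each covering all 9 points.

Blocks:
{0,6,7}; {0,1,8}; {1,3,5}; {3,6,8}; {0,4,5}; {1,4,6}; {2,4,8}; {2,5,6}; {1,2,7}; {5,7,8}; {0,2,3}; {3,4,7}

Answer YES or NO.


v = 9, block size k = 3, number of blocks = 12.
For resolvability, blocks must partition into parallel classes of size v/k = 3.
Total blocks must therefore be a multiple of 3: 12 = 3·4 + 0 ⇒ divisible ✓.
Greedy packing gives 4 candidate class(es). Each should be a full parallel class (size 3, covers all 9 points).
  Class 1 (3 blocks): {0,6,7}; {1,3,5}; {2,4,8}. Points covered: [0, 1, 2, 3, 4, 5, 6, 7, 8].
  Class 2 (3 blocks): {0,1,8}; {2,5,6}; {3,4,7}. Points covered: [0, 1, 2, 3, 4, 5, 6, 7, 8].
  Class 3 (3 blocks): {3,6,8}; {0,4,5}; {1,2,7}. Points covered: [0, 1, 2, 3, 4, 5, 6, 7, 8].
  Class 4 (3 blocks): {1,4,6}; {5,7,8}; {0,2,3}. Points covered: [0, 1, 2, 3, 4, 5, 6, 7, 8].
All classes full (size 3)? YES. All classes cover every point? YES.
Resolvable? YES.

YES


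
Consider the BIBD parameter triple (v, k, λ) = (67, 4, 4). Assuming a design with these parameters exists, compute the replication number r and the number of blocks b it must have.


Any 2-(v, k, λ) BIBD satisfies two necessary conditions:
  (i)  Each point sits in r blocks, and counting incidences through any fixed point gives r(k − 1) = λ(v − 1), so r = λ(v − 1)/(k − 1).
  (ii) Total incidences bk = vr, so b = vr/k.
Step 1: r = λ(v − 1)/(k − 1) = 4·(67 − 1)/(4 − 1) = 4·66/3 = 264/3 = 88.
Step 2: b = vr/k = 67·88/4 = 5896/4 = 1474.
Check integrality: r = 88 ∈ Z ✓, b = 1474 ∈ Z ✓.
(These identities are necessary conditions: they determine r and b for any design with these parameters, but do not by themselves prove that one exists.)

r = 88, b = 1474.


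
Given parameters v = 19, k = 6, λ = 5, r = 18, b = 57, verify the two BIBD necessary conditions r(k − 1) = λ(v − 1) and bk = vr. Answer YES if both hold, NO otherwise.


Condition (i): r(k − 1) = 18·5 = 90; λ(v − 1) = 5·18 = 90. Match? YES.
Condition (ii): bk = 57·6 = 342; vr = 19·18 = 342. Match? YES.
Both conditions hold? YES.

YES


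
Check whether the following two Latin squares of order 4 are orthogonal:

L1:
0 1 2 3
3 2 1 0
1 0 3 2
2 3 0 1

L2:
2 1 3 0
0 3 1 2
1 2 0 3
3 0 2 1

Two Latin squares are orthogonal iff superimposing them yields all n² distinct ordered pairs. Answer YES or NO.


Form the n² = 16 superimposed pairs (L1[i][j], L2[i][j]), row by row (rows and columns indexed from 0):
row 0: (0,2) (1,1) (2,3) (3,0)
row 1: (3,0) (2,3) (1,1) (0,2)
row 2: (1,1) (0,2) (3,0) (2,3)
row 3: (2,3) (3,0) (0,2) (1,1)
Orthogonality requires all 16 pairs distinct.
But the pair (3,0) repeats: cell (0,3) has L1 = 3, L2 = 0, and cell (1,0) has L1 = 3, L2 = 0.
A repeated pair means some other pair never occurs (only 4 distinct pairs out of 16), so the squares are not orthogonal.
Conclusion: NO.

NO


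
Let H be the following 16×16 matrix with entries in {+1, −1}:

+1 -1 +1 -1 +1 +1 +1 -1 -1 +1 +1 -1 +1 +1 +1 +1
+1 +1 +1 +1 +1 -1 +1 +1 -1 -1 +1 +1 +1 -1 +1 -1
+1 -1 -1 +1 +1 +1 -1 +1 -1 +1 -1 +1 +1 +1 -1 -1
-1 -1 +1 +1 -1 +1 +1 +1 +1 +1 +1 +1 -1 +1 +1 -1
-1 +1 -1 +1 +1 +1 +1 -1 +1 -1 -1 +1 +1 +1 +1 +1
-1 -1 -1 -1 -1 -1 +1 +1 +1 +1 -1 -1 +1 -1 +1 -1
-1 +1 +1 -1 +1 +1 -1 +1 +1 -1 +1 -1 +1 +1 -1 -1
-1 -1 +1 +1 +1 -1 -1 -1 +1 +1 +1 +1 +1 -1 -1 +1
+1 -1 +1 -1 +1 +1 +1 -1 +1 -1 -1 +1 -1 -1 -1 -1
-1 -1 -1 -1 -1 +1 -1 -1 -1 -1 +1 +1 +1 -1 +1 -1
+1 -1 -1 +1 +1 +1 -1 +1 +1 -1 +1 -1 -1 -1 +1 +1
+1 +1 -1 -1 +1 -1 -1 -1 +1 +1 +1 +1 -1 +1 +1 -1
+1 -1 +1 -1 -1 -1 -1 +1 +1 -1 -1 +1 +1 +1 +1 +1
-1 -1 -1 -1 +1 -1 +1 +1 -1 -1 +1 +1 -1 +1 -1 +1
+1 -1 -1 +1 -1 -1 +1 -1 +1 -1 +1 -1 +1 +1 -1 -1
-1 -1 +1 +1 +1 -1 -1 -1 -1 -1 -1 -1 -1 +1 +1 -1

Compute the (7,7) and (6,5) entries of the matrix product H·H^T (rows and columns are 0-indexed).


Row 5 of H: [-1, -1, -1, -1, -1, -1, 1, 1, 1, 1, -1, -1, 1, -1, 1, -1].
Row 6 of H: [-1, 1, 1, -1, 1, 1, -1, 1, 1, -1, 1, -1, 1, 1, -1, -1].
Row 7 of H: [-1, -1, 1, 1, 1, -1, -1, -1, 1, 1, 1, 1, 1, -1, -1, 1].
(H·H^T)[7][7] = Σ_j H[7][j]·H[7][j] = (-1)² + (-1)² + (1)² + (1)² + (1)² + (-1)² + (-1)² + (-1)² + (1)² + (1)² + (1)² + (1)² + (1)² + (-1)² + (-1)² + (1)² = 1 + 1 + 1 + 1 + 1 + 1 + 1 + 1 + 1 + 1 + 1 + 1 + 1 + 1 + 1 + 1 = 16.
(H·H^T)[6][5] = Σ_j H[6][j]·H[5][j] = (-1)·(-1) + (1)·(-1) + (1)·(-1) + (-1)·(-1) + (1)·(-1) + (1)·(-1) + (-1)·(1) + (1)·(1) + (1)·(1) + (-1)·(1) + (1)·(-1) + (-1)·(-1) + (1)·(1) + (1)·(-1) + (-1)·(1) + (-1)·(-1) = 1 + -1 + -1 + 1 + -1 + -1 + -1 + 1 + 1 + -1 + -1 + 1 + 1 + -1 + -1 + 1 = -2.
Rows 6 and 5 are not orthogonal (dot product = -2 ≠ 0), so H is not a Hadamard matrix.

(7,7) entry = 16; (6,5) entry = -2.


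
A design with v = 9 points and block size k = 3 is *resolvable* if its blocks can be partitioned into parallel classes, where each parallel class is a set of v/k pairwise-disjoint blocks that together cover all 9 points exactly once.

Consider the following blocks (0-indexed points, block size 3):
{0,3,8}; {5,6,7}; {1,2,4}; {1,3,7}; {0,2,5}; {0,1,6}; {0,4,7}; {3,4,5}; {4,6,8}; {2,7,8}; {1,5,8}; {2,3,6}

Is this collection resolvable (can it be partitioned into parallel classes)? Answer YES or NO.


v = 9, block size k = 3, number of blocks = 12.
For resolvability, blocks must partition into parallel classes of size v/k = 3.
Total blocks must therefore be a multiple of 3: 12 = 3·4 + 0 ⇒ divisible ✓.
Greedy packing gives 4 candidate class(es). Each should be a full parallel class (size 3, covers all 9 points).
  Class 1 (3 blocks): {0,3,8}; {5,6,7}; {1,2,4}. Points covered: [0, 1, 2, 3, 4, 5, 6, 7, 8].
  Class 2 (3 blocks): {1,3,7}; {0,2,5}; {4,6,8}. Points covered: [0, 1, 2, 3, 4, 5, 6, 7, 8].
  Class 3 (3 blocks): {0,1,6}; {3,4,5}; {2,7,8}. Points covered: [0, 1, 2, 3, 4, 5, 6, 7, 8].
  Class 4 (3 blocks): {0,4,7}; {1,5,8}; {2,3,6}. Points covered: [0, 1, 2, 3, 4, 5, 6, 7, 8].
All classes full (size 3)? YES. All classes cover every point? YES.
Resolvable? YES.

YES


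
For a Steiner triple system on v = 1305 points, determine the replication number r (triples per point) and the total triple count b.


An STS(v) is a 2-(v, 3, 1) BIBD: block size k = 3, λ = 1.
Replication: r(k − 1) = λ(v − 1) ⇒ r·2 = 1305 − 1 = 1304 ⇒ r = 652.
Block count: bk = vr ⇒ b·3 = 1305·652 = 850860 ⇒ b = 283620.
(Check via b = v(v − 1)/6 = 1305·1304/6 = 1701720/6 = 283620.)

r = 652, b = 283620.


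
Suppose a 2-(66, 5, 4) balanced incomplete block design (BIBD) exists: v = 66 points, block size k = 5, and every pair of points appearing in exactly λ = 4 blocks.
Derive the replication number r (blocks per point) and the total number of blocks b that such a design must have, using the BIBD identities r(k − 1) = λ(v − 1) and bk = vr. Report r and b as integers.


Any 2-(v, k, λ) BIBD satisfies two necessary conditions:
  (i)  Each point sits in r blocks, and counting incidences through any fixed point gives r(k − 1) = λ(v − 1), so r = λ(v − 1)/(k − 1).
  (ii) Total incidences bk = vr, so b = vr/k.
Step 1: r = λ(v − 1)/(k − 1) = 4·(66 − 1)/(5 − 1) = 4·65/4 = 260/4 = 65.
Step 2: b = vr/k = 66·65/5 = 4290/5 = 858.
Check integrality: r = 65 ∈ Z ✓, b = 858 ∈ Z ✓.
(These identities are necessary conditions: they determine r and b for any design with these parameters, but do not by themselves prove that one exists.)

r = 65, b = 858.


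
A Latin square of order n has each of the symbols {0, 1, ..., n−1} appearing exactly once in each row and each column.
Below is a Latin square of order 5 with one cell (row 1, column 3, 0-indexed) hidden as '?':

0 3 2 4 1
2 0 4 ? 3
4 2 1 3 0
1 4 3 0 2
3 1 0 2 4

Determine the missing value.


Row 1 contains symbols [0, 2, 3, 4] — missing [1].
Column 3 contains symbols [0, 2, 3, 4] — missing [1].
The missing symbol must appear in both missing sets; intersection = [1].
Therefore the hidden value is 1.

Missing value = 1.


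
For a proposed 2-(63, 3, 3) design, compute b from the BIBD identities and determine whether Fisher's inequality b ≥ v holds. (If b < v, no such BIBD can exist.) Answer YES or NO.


r = λ(v − 1)/(k − 1) = 3·62/2 = 93.
b = vr/k = 63·93/3 = 1953.
Fisher's inequality: b ≥ v ⇔ 1953 ≥ 63? YES.

YES


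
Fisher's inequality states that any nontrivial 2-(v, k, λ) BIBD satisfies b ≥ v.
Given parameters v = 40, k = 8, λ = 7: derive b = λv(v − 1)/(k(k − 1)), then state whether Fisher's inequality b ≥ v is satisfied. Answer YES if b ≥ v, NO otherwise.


r = λ(v − 1)/(k − 1) = 7·39/7 = 39.
b = vr/k = 40·39/8 = 195.
Fisher's inequality: b ≥ v ⇔ 195 ≥ 40? YES.

YES


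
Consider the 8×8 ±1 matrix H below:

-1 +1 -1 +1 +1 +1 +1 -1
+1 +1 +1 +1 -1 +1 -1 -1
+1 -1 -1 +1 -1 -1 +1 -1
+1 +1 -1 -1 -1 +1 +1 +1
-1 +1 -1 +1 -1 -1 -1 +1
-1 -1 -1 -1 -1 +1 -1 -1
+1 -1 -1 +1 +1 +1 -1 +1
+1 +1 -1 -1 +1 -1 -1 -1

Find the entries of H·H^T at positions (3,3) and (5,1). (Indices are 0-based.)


Row 1 of H: [1, 1, 1, 1, -1, 1, -1, -1].
Row 3 of H: [1, 1, -1, -1, -1, 1, 1, 1].
Row 5 of H: [-1, -1, -1, -1, -1, 1, -1, -1].
(H·H^T)[3][3] = Σ_j H[3][j]·H[3][j] = (1)² + (1)² + (-1)² + (-1)² + (-1)² + (1)² + (1)² + (1)² = 1 + 1 + 1 + 1 + 1 + 1 + 1 + 1 = 8.
(H·H^T)[5][1] = Σ_j H[5][j]·H[1][j] = (-1)·(1) + (-1)·(1) + (-1)·(1) + (-1)·(1) + (-1)·(-1) + (1)·(1) + (-1)·(-1) + (-1)·(-1) = -1 + -1 + -1 + -1 + 1 + 1 + 1 + 1 = 0.
So rows 5 and 1 are orthogonal; the diagonal entry equals n = 8.

(3,3) entry = 8; (5,1) entry = 0.


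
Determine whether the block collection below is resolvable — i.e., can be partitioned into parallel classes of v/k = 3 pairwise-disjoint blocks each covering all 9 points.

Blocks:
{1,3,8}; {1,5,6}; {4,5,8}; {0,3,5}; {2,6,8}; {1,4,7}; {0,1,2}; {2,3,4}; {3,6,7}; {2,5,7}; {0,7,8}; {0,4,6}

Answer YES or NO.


v = 9, block size k = 3, number of blocks = 12.
For resolvability, blocks must partition into parallel classes of size v/k = 3.
Total blocks must therefore be a multiple of 3: 12 = 3·4 + 0 ⇒ divisible ✓.
Greedy packing gives 4 candidate class(es). Each should be a full parallel class (size 3, covers all 9 points).
  Class 1 (3 blocks): {1,3,8}; {2,5,7}; {0,4,6}. Points covered: [0, 1, 2, 3, 4, 5, 6, 7, 8].
  Class 2 (3 blocks): {1,5,6}; {2,3,4}; {0,7,8}. Points covered: [0, 1, 2, 3, 4, 5, 6, 7, 8].
  Class 3 (3 blocks): {4,5,8}; {0,1,2}; {3,6,7}. Points covered: [0, 1, 2, 3, 4, 5, 6, 7, 8].
  Class 4 (3 blocks): {0,3,5}; {2,6,8}; {1,4,7}. Points covered: [0, 1, 2, 3, 4, 5, 6, 7, 8].
All classes full (size 3)? YES. All classes cover every point? YES.
Resolvable? YES.

YES


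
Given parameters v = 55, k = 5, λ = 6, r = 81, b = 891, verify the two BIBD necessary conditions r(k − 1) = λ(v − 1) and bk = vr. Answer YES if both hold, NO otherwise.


Condition (i): r(k − 1) = 81·4 = 324; λ(v − 1) = 6·54 = 324. Match? YES.
Condition (ii): bk = 891·5 = 4455; vr = 55·81 = 4455. Match? YES.
Both conditions hold? YES.

YES


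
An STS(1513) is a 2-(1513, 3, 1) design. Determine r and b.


An STS(v) is a 2-(v, 3, 1) BIBD: block size k = 3, λ = 1.
Replication: r(k − 1) = λ(v − 1) ⇒ r·2 = 1513 − 1 = 1512 ⇒ r = 756.
Block count: b = v(v − 1)/6 = 1513·1512/6 = 2287656/6 = 381276.
(Check via bk = vr: 381276·3 = 1143828 = 1513·756 = 1143828 ✓.)

r = 756, b = 381276.


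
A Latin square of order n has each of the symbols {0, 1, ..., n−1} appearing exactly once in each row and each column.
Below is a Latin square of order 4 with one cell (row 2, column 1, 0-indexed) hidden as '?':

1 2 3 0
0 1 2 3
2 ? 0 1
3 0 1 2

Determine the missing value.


Row 2 contains symbols [0, 1, 2] — missing [3].
Column 1 contains symbols [0, 1, 2] — missing [3].
The missing symbol must appear in both missing sets; intersection = [3].
Therefore the hidden value is 3.

Missing value = 3.


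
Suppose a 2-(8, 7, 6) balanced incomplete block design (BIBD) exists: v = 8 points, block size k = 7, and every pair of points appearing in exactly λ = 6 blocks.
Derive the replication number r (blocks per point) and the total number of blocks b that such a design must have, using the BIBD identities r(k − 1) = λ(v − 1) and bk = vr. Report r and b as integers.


Any 2-(v, k, λ) BIBD satisfies two necessary conditions:
  (i)  Each point sits in r blocks, and counting incidences through any fixed point gives r(k − 1) = λ(v − 1), so r = λ(v − 1)/(k − 1).
  (ii) Total incidences bk = vr, so b = vr/k.
Step 1: r = λ(v − 1)/(k − 1) = 6·(8 − 1)/(7 − 1) = 6·7/6 = 42/6 = 7.
Step 2: b = vr/k = 8·7/7 = 56/7 = 8.
Check integrality: r = 7 ∈ Z ✓, b = 8 ∈ Z ✓.
(These identities are necessary conditions: they determine r and b for any design with these parameters, but do not by themselves prove that one exists.)

r = 7, b = 8.


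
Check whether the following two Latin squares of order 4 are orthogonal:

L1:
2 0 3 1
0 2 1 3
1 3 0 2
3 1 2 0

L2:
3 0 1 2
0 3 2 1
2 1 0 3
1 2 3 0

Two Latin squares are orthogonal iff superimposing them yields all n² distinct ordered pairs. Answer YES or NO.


Form the n² = 16 superimposed pairs (L1[i][j], L2[i][j]), row by row (rows and columns indexed from 0):
row 0: (2,3) (0,0) (3,1) (1,2)
row 1: (0,0) (2,3) (1,2) (3,1)
row 2: (1,2) (3,1) (0,0) (2,3)
row 3: (3,1) (1,2) (2,3) (0,0)
Orthogonality requires all 16 pairs distinct.
But the pair (0,0) repeats: cell (0,1) has L1 = 0, L2 = 0, and cell (1,0) has L1 = 0, L2 = 0.
A repeated pair means some other pair never occurs (only 4 distinct pairs out of 16), so the squares are not orthogonal.
Conclusion: NO.

NO


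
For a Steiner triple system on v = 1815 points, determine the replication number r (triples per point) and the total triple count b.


An STS(v) is a 2-(v, 3, 1) BIBD: block size k = 3, λ = 1.
Replication: r(k − 1) = λ(v − 1) ⇒ r·2 = 1815 − 1 = 1814 ⇒ r = 907.
Block count: b = v(v − 1)/6 = 1815·1814/6 = 3292410/6 = 548735.

r = 907, b = 548735.


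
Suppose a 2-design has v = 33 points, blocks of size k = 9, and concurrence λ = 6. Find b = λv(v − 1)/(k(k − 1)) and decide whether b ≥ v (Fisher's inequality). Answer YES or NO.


r = λ(v − 1)/(k − 1) = 6·32/8 = 24.
b = vr/k = 33·24/9 = 88.
Fisher's inequality: b ≥ v ⇔ 88 ≥ 33? YES.

YES


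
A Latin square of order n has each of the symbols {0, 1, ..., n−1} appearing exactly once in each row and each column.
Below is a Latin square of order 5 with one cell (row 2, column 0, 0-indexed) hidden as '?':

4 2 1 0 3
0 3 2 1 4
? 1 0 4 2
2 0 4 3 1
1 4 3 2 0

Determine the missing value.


Row 2 contains symbols [0, 1, 2, 4] — missing [3].
Column 0 contains symbols [0, 1, 2, 4] — missing [3].
The missing symbol must appear in both missing sets; intersection = [3].
Therefore the hidden value is 3.

Missing value = 3.


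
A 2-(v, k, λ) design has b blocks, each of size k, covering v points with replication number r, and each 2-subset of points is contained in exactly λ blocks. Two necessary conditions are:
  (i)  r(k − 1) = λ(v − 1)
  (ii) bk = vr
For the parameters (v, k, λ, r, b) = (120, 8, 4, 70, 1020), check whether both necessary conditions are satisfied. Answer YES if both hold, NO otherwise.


Condition (i): r(k − 1) = 70·7 = 490; λ(v − 1) = 4·119 = 476. Match? NO.
Condition (ii): bk = 1020·8 = 8160; vr = 120·70 = 8400. Match? NO.
Both conditions hold? NO.

NO


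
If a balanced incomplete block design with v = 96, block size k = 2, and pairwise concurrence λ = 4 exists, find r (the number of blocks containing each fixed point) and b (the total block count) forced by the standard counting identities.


Any 2-(v, k, λ) BIBD satisfies two necessary conditions:
  (i)  Each point sits in r blocks, and counting incidences through any fixed point gives r(k − 1) = λ(v − 1), so r = λ(v − 1)/(k − 1).
  (ii) Total incidences bk = vr, so b = vr/k.
Step 1: r = λ(v − 1)/(k − 1) = 4·(96 − 1)/(2 − 1) = 4·95/1 = 380/1 = 380.
Step 2: b = vr/k = 96·380/2 = 36480/2 = 18240.
Check integrality: r = 380 ∈ Z ✓, b = 18240 ∈ Z ✓.
(These identities are necessary conditions: they determine r and b for any design with these parameters, but do not by themselves prove that one exists.)

r = 380, b = 18240.


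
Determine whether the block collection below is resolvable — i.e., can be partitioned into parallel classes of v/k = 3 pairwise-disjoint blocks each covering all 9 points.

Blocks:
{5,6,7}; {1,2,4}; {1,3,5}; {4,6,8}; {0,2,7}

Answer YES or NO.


v = 9, block size k = 3, number of blocks = 5.
For resolvability, blocks must partition into parallel classes of size v/k = 3.
Total blocks must therefore be a multiple of 3: 5 = 3·1 + 2 ⇒ not divisible ✗.
Resolvable? NO.

NO


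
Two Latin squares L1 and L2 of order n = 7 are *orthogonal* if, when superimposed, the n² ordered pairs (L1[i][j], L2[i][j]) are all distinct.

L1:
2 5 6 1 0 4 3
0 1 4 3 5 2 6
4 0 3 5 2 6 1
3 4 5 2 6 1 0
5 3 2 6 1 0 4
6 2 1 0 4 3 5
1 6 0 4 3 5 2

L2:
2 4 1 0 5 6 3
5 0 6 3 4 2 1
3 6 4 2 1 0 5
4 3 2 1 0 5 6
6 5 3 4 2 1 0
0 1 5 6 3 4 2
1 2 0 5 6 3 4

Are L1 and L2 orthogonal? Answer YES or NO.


Form the n² = 49 superimposed pairs (L1[i][j], L2[i][j]), row by row (rows and columns indexed from 0):
row 0: (2,2) (5,4) (6,1) (1,0) (0,5) (4,6) (3,3)
row 1: (0,5) (1,0) (4,6) (3,3) (5,4) (2,2) (6,1)
row 2: (4,3) (0,6) (3,4) (5,2) (2,1) (6,0) (1,5)
row 3: (3,4) (4,3) (5,2) (2,1) (6,0) (1,5) (0,6)
row 4: (5,6) (3,5) (2,3) (6,4) (1,2) (0,1) (4,0)
row 5: (6,0) (2,1) (1,5) (0,6) (4,3) (3,4) (5,2)
row 6: (1,1) (6,2) (0,0) (4,5) (3,6) (5,3) (2,4)
Orthogonality requires all 49 pairs distinct.
But the pair (0,5) repeats: cell (0,4) has L1 = 0, L2 = 5, and cell (1,0) has L1 = 0, L2 = 5.
A repeated pair means some other pair never occurs (only 28 distinct pairs out of 49), so the squares are not orthogonal.
Conclusion: NO.

NO


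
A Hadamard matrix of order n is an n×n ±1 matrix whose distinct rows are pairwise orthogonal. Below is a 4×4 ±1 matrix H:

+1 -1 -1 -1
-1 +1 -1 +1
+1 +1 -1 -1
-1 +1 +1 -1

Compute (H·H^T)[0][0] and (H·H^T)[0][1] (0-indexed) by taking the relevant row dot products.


Row 0 of H: [1, -1, -1, -1].
Row 1 of H: [-1, 1, -1, 1].
(H·H^T)[0][0] = Σ_j H[0][j]·H[0][j] = (1)² + (-1)² + (-1)² + (-1)² = 1 + 1 + 1 + 1 = 4.
(H·H^T)[0][1] = Σ_j H[0][j]·H[1][j] = (1)·(-1) + (-1)·(1) + (-1)·(-1) + (-1)·(1) = -1 + -1 + 1 + -1 = -2.
Rows 0 and 1 are not orthogonal (dot product = -2 ≠ 0), so H is not a Hadamard matrix.

(0,0) entry = 4; (0,1) entry = -2.


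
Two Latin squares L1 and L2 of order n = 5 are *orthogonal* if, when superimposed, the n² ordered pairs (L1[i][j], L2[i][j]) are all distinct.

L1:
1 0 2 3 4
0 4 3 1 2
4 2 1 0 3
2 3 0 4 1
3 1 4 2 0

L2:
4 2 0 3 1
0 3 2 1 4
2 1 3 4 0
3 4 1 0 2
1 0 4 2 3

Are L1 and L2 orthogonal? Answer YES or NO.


Form the n² = 25 superimposed pairs (L1[i][j], L2[i][j]), row by row (rows and columns indexed from 0):
row 0: (1,4) (0,2) (2,0) (3,3) (4,1)
row 1: (0,0) (4,3) (3,2) (1,1) (2,4)
row 2: (4,2) (2,1) (1,3) (0,4) (3,0)
row 3: (2,3) (3,4) (0,1) (4,0) (1,2)
row 4: (3,1) (1,0) (4,4) (2,2) (0,3)
Orthogonality requires all 25 pairs distinct.
Check by first coordinate: for each symbol s of L1, list the L2 entries in the n cells where L1 = s; they must all differ.
  L1 = 0: L2 entries (in reading order) 2, 0, 4, 1, 3 — all 5 distinct ✓
  L1 = 1: L2 entries (in reading order) 4, 1, 3, 2, 0 — all 5 distinct ✓
  L1 = 2: L2 entries (in reading order) 0, 4, 1, 3, 2 — all 5 distinct ✓
  L1 = 3: L2 entries (in reading order) 3, 2, 0, 4, 1 — all 5 distinct ✓
  L1 = 4: L2 entries (in reading order) 1, 3, 2, 0, 4 — all 5 distinct ✓
Every symbol of L1 meets every symbol of L2 exactly once, so all 25 pairs are distinct (25 of 25).
Conclusion: YES.

YES


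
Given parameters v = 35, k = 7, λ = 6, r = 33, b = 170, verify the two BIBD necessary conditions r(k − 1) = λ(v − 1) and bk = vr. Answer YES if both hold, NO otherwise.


Condition (i): r(k − 1) = 33·6 = 198; λ(v − 1) = 6·34 = 204. Match? NO.
Condition (ii): bk = 170·7 = 1190; vr = 35·33 = 1155. Match? NO.
Both conditions hold? NO.

NO


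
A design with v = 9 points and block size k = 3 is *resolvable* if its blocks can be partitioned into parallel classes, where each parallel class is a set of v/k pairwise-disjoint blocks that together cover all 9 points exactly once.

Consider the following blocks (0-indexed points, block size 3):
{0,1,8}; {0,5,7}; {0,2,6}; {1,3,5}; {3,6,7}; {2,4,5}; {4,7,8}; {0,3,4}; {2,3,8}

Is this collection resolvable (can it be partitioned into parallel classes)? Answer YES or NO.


v = 9, block size k = 3, number of blocks = 9.
For resolvability, blocks must partition into parallel classes of size v/k = 3.
Total blocks must therefore be a multiple of 3: 9 = 3·3 + 0 ⇒ divisible ✓.
Consider block {0,5,7}. The only other block(s) in the collection disjoint from it are {2,3,8} — just 1 block(s). Any parallel class containing {0,5,7} would need 2 other blocks each disjoint from it, so no parallel class of size 3 can contain {0,5,7}.
Since every block must belong to some parallel class in a resolution, the collection cannot be partitioned into parallel classes.
Resolvable? NO.

NO


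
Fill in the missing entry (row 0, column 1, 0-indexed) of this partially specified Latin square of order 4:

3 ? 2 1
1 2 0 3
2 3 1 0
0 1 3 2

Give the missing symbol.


Row 0 contains symbols [1, 2, 3] — missing [0].
Column 1 contains symbols [1, 2, 3] — missing [0].
The missing symbol must appear in both missing sets; intersection = [0].
Therefore the hidden value is 0.

Missing value = 0.


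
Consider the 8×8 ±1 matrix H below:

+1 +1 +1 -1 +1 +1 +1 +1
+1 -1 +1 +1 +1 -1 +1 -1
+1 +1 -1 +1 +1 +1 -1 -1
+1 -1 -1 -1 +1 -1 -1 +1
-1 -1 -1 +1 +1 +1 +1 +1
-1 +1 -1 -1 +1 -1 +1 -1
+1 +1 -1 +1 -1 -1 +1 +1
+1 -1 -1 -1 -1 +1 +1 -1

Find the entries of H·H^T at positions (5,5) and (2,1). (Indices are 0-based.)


Row 1 of H: [1, -1, 1, 1, 1, -1, 1, -1].
Row 2 of H: [1, 1, -1, 1, 1, 1, -1, -1].
Row 5 of H: [-1, 1, -1, -1, 1, -1, 1, -1].
(H·H^T)[5][5] = Σ_j H[5][j]·H[5][j] = (-1)² + (1)² + (-1)² + (-1)² + (1)² + (-1)² + (1)² + (-1)² = 1 + 1 + 1 + 1 + 1 + 1 + 1 + 1 = 8.
(H·H^T)[2][1] = Σ_j H[2][j]·H[1][j] = (1)·(1) + (1)·(-1) + (-1)·(1) + (1)·(1) + (1)·(1) + (1)·(-1) + (-1)·(1) + (-1)·(-1) = 1 + -1 + -1 + 1 + 1 + -1 + -1 + 1 = 0.
So rows 2 and 1 are orthogonal; the diagonal entry equals n = 8.

(5,5) entry = 8; (2,1) entry = 0.


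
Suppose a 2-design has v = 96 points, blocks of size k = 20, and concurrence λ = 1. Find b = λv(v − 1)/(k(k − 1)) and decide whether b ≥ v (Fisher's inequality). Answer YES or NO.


r = λ(v − 1)/(k − 1) = 1·95/19 = 5.
b = vr/k = 96·5/20 = 24.
Fisher's inequality: b ≥ v ⇔ 24 ≥ 96? NO.

NO


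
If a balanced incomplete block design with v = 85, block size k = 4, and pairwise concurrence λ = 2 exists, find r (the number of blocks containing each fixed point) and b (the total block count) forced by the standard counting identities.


Any 2-(v, k, λ) BIBD satisfies two necessary conditions:
  (i)  Each point sits in r blocks, and counting incidences through any fixed point gives r(k − 1) = λ(v − 1), so r = λ(v − 1)/(k − 1).
  (ii) Total incidences bk = vr, so b = vr/k.
Step 1: r = λ(v − 1)/(k − 1) = 2·(85 − 1)/(4 − 1) = 2·84/3 = 168/3 = 56.
Step 2: b = vr/k = 85·56/4 = 4760/4 = 1190.
Check integrality: r = 56 ∈ Z ✓, b = 1190 ∈ Z ✓.
(These identities are necessary conditions: they determine r and b for any design with these parameters, but do not by themselves prove that one exists.)

r = 56, b = 1190.


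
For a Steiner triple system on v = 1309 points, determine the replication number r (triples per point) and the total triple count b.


An STS(v) is a 2-(v, 3, 1) BIBD: block size k = 3, λ = 1.
Replication: r(k − 1) = λ(v − 1) ⇒ r·2 = 1309 − 1 = 1308 ⇒ r = 654.
Block count: bk = vr ⇒ b·3 = 1309·654 = 856086 ⇒ b = 285362.

r = 654, b = 285362.


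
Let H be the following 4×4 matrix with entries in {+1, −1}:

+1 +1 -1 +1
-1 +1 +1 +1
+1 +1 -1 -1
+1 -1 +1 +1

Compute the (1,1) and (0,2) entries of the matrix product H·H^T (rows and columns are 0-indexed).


Row 0 of H: [1, 1, -1, 1].
Row 1 of H: [-1, 1, 1, 1].
Row 2 of H: [1, 1, -1, -1].
(H·H^T)[1][1] = Σ_j H[1][j]·H[1][j] = (-1)² + (1)² + (1)² + (1)² = 1 + 1 + 1 + 1 = 4.
(H·H^T)[0][2] = Σ_j H[0][j]·H[2][j] = (1)·(1) + (1)·(1) + (-1)·(-1) + (1)·(-1) = 1 + 1 + 1 + -1 = 2.
Rows 0 and 2 are not orthogonal (dot product = 2 ≠ 0), so H is not a Hadamard matrix.

(1,1) entry = 4; (0,2) entry = 2.


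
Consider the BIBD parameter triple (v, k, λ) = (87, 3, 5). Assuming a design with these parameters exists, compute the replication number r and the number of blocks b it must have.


Any 2-(v, k, λ) BIBD satisfies two necessary conditions:
  (i)  Each point sits in r blocks, and counting incidences through any fixed point gives r(k − 1) = λ(v − 1), so r = λ(v − 1)/(k − 1).
  (ii) Total incidences bk = vr, so b = vr/k.
Step 1: r = λ(v − 1)/(k − 1) = 5·(87 − 1)/(3 − 1) = 5·86/2 = 430/2 = 215.
Step 2: b = vr/k = 87·215/3 = 18705/3 = 6235.
Check integrality: r = 215 ∈ Z ✓, b = 6235 ∈ Z ✓.
(These identities are necessary conditions: they determine r and b for any design with these parameters, but do not by themselves prove that one exists.)

r = 215, b = 6235.


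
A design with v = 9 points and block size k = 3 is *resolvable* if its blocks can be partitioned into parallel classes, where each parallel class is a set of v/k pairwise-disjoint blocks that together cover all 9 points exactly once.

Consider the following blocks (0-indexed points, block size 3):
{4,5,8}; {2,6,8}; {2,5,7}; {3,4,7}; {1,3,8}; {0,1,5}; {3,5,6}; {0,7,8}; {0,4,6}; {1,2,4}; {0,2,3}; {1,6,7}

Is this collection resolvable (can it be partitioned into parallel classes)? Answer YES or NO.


v = 9, block size k = 3, number of blocks = 12.
For resolvability, blocks must partition into parallel classes of size v/k = 3.
Total blocks must therefore be a multiple of 3: 12 = 3·4 + 0 ⇒ divisible ✓.
Greedy packing gives 4 candidate class(es). Each should be a full parallel class (size 3, covers all 9 points).
  Class 1 (3 blocks): {4,5,8}; {0,2,3}; {1,6,7}. Points covered: [0, 1, 2, 3, 4, 5, 6, 7, 8].
  Class 2 (3 blocks): {2,6,8}; {3,4,7}; {0,1,5}. Points covered: [0, 1, 2, 3, 4, 5, 6, 7, 8].
  Class 3 (3 blocks): {2,5,7}; {1,3,8}; {0,4,6}. Points covered: [0, 1, 2, 3, 4, 5, 6, 7, 8].
  Class 4 (3 blocks): {3,5,6}; {0,7,8}; {1,2,4}. Points covered: [0, 1, 2, 3, 4, 5, 6, 7, 8].
All classes full (size 3)? YES. All classes cover every point? YES.
Resolvable? YES.

YES


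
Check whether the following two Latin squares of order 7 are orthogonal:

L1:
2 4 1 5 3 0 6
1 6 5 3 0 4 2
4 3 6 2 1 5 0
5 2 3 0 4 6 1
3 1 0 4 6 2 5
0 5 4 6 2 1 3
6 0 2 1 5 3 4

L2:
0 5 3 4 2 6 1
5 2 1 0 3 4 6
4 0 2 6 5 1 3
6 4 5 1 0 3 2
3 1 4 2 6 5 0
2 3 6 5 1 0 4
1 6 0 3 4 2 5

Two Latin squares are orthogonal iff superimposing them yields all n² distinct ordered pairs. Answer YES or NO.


Form the n² = 49 superimposed pairs (L1[i][j], L2[i][j]), row by row (rows and columns indexed from 0):
row 0: (2,0) (4,5) (1,3) (5,4) (3,2) (0,6) (6,1)
row 1: (1,5) (6,2) (5,1) (3,0) (0,3) (4,4) (2,6)
row 2: (4,4) (3,0) (6,2) (2,6) (1,5) (5,1) (0,3)
row 3: (5,6) (2,4) (3,5) (0,1) (4,0) (6,3) (1,2)
row 4: (3,3) (1,1) (0,4) (4,2) (6,6) (2,5) (5,0)
row 5: (0,2) (5,3) (4,6) (6,5) (2,1) (1,0) (3,4)
row 6: (6,1) (0,6) (2,0) (1,3) (5,4) (3,2) (4,5)
Orthogonality requires all 49 pairs distinct.
But the pair (4,4) repeats: cell (1,5) has L1 = 4, L2 = 4, and cell (2,0) has L1 = 4, L2 = 4.
A repeated pair means some other pair never occurs (only 35 distinct pairs out of 49), so the squares are not orthogonal.
Conclusion: NO.

NO


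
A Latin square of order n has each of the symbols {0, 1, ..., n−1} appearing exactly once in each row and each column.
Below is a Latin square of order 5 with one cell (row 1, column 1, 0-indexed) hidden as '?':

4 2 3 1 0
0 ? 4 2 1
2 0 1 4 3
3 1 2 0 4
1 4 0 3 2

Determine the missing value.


Row 1 contains symbols [0, 1, 2, 4] — missing [3].
Column 1 contains symbols [0, 1, 2, 4] — missing [3].
The missing symbol must appear in both missing sets; intersection = [3].
Therefore the hidden value is 3.

Missing value = 3.


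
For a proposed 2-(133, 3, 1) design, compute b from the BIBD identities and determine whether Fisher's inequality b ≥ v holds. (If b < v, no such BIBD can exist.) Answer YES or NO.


r = λ(v − 1)/(k − 1) = 1·132/2 = 66.
b = vr/k = 133·66/3 = 2926.
Fisher's inequality: b ≥ v ⇔ 2926 ≥ 133? YES.

YES


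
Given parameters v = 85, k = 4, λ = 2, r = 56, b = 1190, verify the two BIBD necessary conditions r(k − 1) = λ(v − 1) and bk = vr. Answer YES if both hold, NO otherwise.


Condition (i): r(k − 1) = 56·3 = 168; λ(v − 1) = 2·84 = 168. Match? YES.
Condition (ii): bk = 1190·4 = 4760; vr = 85·56 = 4760. Match? YES.
Both conditions hold? YES.

YES


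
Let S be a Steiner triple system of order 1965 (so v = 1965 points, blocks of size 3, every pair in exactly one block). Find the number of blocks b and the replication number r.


An STS(v) is a 2-(v, 3, 1) BIBD: block size k = 3, λ = 1.
Replication: r(k − 1) = λ(v − 1) ⇒ r·2 = 1965 − 1 = 1964 ⇒ r = 982.
Block count: b = v(v − 1)/6 = 1965·1964/6 = 3859260/6 = 643210.

r = 982, b = 643210.


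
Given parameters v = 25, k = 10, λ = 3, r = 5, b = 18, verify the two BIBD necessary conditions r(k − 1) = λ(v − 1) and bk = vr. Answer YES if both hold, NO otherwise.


Condition (i): r(k − 1) = 5·9 = 45; λ(v − 1) = 3·24 = 72. Match? NO.
Condition (ii): bk = 18·10 = 180; vr = 25·5 = 125. Match? NO.
Both conditions hold? NO.

NO


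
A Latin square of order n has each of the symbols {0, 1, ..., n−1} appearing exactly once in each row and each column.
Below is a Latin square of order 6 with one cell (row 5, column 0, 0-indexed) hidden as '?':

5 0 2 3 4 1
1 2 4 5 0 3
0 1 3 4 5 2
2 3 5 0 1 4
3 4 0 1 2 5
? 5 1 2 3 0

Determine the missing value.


Row 5 contains symbols [0, 1, 2, 3, 5] — missing [4].
Column 0 contains symbols [0, 1, 2, 3, 5] — missing [4].
The missing symbol must appear in both missing sets; intersection = [4].
Therefore the hidden value is 4.

Missing value = 4.


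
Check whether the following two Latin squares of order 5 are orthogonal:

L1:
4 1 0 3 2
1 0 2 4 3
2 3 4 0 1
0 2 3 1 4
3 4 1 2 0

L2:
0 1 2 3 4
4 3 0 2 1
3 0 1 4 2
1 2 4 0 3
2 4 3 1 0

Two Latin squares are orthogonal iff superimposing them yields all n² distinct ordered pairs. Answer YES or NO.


Form the n² = 25 superimposed pairs (L1[i][j], L2[i][j]), row by row (rows and columns indexed from 0):
row 0: (4,0) (1,1) (0,2) (3,3) (2,4)
row 1: (1,4) (0,3) (2,0) (4,2) (3,1)
row 2: (2,3) (3,0) (4,1) (0,4) (1,2)
row 3: (0,1) (2,2) (3,4) (1,0) (4,3)
row 4: (3,2) (4,4) (1,3) (2,1) (0,0)
Orthogonality requires all 25 pairs distinct.
Check by first coordinate: for each symbol s of L1, list the L2 entries in the n cells where L1 = s; they must all differ.
  L1 = 0: L2 entries (in reading order) 2, 3, 4, 1, 0 — all 5 distinct ✓
  L1 = 1: L2 entries (in reading order) 1, 4, 2, 0, 3 — all 5 distinct ✓
  L1 = 2: L2 entries (in reading order) 4, 0, 3, 2, 1 — all 5 distinct ✓
  L1 = 3: L2 entries (in reading order) 3, 1, 0, 4, 2 — all 5 distinct ✓
  L1 = 4: L2 entries (in reading order) 0, 2, 1, 3, 4 — all 5 distinct ✓
Every symbol of L1 meets every symbol of L2 exactly once, so all 25 pairs are distinct (25 of 25).
Conclusion: YES.

YES
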